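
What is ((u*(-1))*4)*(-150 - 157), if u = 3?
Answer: 3684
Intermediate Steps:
((u*(-1))*4)*(-150 - 157) = ((3*(-1))*4)*(-150 - 157) = -3*4*(-307) = -12*(-307) = 3684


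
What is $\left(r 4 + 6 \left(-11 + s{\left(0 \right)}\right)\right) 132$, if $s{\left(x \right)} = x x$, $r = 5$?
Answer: $-6072$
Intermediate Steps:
$s{\left(x \right)} = x^{2}$
$\left(r 4 + 6 \left(-11 + s{\left(0 \right)}\right)\right) 132 = \left(5 \cdot 4 + 6 \left(-11 + 0^{2}\right)\right) 132 = \left(20 + 6 \left(-11 + 0\right)\right) 132 = \left(20 + 6 \left(-11\right)\right) 132 = \left(20 - 66\right) 132 = \left(-46\right) 132 = -6072$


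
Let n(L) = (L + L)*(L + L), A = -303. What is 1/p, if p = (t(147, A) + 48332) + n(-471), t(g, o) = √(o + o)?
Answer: 467848/437763502511 - I*√606/875527005022 ≈ 1.0687e-6 - 2.8117e-11*I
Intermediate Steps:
n(L) = 4*L² (n(L) = (2*L)*(2*L) = 4*L²)
t(g, o) = √2*√o (t(g, o) = √(2*o) = √2*√o)
p = 935696 + I*√606 (p = (√2*√(-303) + 48332) + 4*(-471)² = (√2*(I*√303) + 48332) + 4*221841 = (I*√606 + 48332) + 887364 = (48332 + I*√606) + 887364 = 935696 + I*√606 ≈ 9.357e+5 + 24.617*I)
1/p = 1/(935696 + I*√606)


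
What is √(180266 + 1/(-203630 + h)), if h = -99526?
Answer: √460196866867395/50526 ≈ 424.58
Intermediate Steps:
√(180266 + 1/(-203630 + h)) = √(180266 + 1/(-203630 - 99526)) = √(180266 + 1/(-303156)) = √(180266 - 1/303156) = √(54648719495/303156) = √460196866867395/50526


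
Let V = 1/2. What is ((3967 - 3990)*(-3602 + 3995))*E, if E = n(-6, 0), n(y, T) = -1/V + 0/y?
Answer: 18078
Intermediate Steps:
V = ½ ≈ 0.50000
n(y, T) = -2 (n(y, T) = -1/½ + 0/y = -1*2 + 0 = -2 + 0 = -2)
E = -2
((3967 - 3990)*(-3602 + 3995))*E = ((3967 - 3990)*(-3602 + 3995))*(-2) = -23*393*(-2) = -9039*(-2) = 18078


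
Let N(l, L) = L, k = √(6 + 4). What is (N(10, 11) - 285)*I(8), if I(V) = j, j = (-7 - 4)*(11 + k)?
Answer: 33154 + 3014*√10 ≈ 42685.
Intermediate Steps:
k = √10 ≈ 3.1623
j = -121 - 11*√10 (j = (-7 - 4)*(11 + √10) = -11*(11 + √10) = -121 - 11*√10 ≈ -155.79)
I(V) = -121 - 11*√10
(N(10, 11) - 285)*I(8) = (11 - 285)*(-121 - 11*√10) = -274*(-121 - 11*√10) = 33154 + 3014*√10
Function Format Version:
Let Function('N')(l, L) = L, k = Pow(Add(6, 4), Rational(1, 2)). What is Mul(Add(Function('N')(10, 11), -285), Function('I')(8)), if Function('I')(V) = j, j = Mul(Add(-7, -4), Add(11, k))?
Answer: Add(33154, Mul(3014, Pow(10, Rational(1, 2)))) ≈ 42685.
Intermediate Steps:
k = Pow(10, Rational(1, 2)) ≈ 3.1623
j = Add(-121, Mul(-11, Pow(10, Rational(1, 2)))) (j = Mul(Add(-7, -4), Add(11, Pow(10, Rational(1, 2)))) = Mul(-11, Add(11, Pow(10, Rational(1, 2)))) = Add(-121, Mul(-11, Pow(10, Rational(1, 2)))) ≈ -155.79)
Function('I')(V) = Add(-121, Mul(-11, Pow(10, Rational(1, 2))))
Mul(Add(Function('N')(10, 11), -285), Function('I')(8)) = Mul(Add(11, -285), Add(-121, Mul(-11, Pow(10, Rational(1, 2))))) = Mul(-274, Add(-121, Mul(-11, Pow(10, Rational(1, 2))))) = Add(33154, Mul(3014, Pow(10, Rational(1, 2))))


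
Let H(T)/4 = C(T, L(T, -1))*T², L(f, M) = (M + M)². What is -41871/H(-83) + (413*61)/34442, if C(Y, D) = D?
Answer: 667376125/1898167504 ≈ 0.35159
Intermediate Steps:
L(f, M) = 4*M² (L(f, M) = (2*M)² = 4*M²)
H(T) = 16*T² (H(T) = 4*((4*(-1)²)*T²) = 4*((4*1)*T²) = 4*(4*T²) = 16*T²)
-41871/H(-83) + (413*61)/34442 = -41871/(16*(-83)²) + (413*61)/34442 = -41871/(16*6889) + 25193*(1/34442) = -41871/110224 + 25193/34442 = 667376125/1898167504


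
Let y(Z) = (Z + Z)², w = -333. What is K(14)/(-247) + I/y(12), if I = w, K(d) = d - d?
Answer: -37/64 ≈ -0.57813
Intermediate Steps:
K(d) = 0
y(Z) = 4*Z² (y(Z) = (2*Z)² = 4*Z²)
I = -333
K(14)/(-247) + I/y(12) = 0/(-247) - 333/(4*12²) = 0*(-1/247) - 333/(4*144) = 0 - 333/576 = 0 - 333*1/576 = 0 - 37/64 = -37/64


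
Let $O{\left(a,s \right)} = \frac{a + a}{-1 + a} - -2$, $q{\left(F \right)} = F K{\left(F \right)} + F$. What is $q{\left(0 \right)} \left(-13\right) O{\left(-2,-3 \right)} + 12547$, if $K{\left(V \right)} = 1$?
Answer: $12547$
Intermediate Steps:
$q{\left(F \right)} = 2 F$ ($q{\left(F \right)} = F 1 + F = F + F = 2 F$)
$O{\left(a,s \right)} = 2 + \frac{2 a}{-1 + a}$ ($O{\left(a,s \right)} = \frac{2 a}{-1 + a} + 2 = 2 + \frac{2 a}{-1 + a}$)
$q{\left(0 \right)} \left(-13\right) O{\left(-2,-3 \right)} + 12547 = 2 \cdot 0 \left(-13\right) \frac{2 \left(-1 + 2 \left(-2\right)\right)}{-1 - 2} + 12547 = 0 \left(-13\right) \frac{2 \left(-1 - 4\right)}{-3} + 12547 = 0 \cdot 2 \left(- \frac{1}{3}\right) \left(-5\right) + 12547 = 0 \cdot \frac{10}{3} + 12547 = 0 + 12547 = 12547$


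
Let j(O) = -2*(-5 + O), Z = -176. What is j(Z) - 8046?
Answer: -7684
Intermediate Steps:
j(O) = 10 - 2*O
j(Z) - 8046 = (10 - 2*(-176)) - 8046 = (10 + 352) - 8046 = 362 - 8046 = -7684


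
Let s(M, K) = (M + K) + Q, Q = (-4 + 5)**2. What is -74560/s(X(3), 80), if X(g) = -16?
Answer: -14912/13 ≈ -1147.1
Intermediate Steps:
Q = 1 (Q = 1**2 = 1)
s(M, K) = 1 + K + M (s(M, K) = (M + K) + 1 = (K + M) + 1 = 1 + K + M)
-74560/s(X(3), 80) = -74560/(1 + 80 - 16) = -74560/65 = -74560*1/65 = -14912/13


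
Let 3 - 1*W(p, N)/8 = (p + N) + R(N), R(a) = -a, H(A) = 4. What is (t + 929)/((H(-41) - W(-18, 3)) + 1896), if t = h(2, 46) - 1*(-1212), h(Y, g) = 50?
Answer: 2191/1732 ≈ 1.2650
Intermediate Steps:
W(p, N) = 24 - 8*p (W(p, N) = 24 - 8*((p + N) - N) = 24 - 8*((N + p) - N) = 24 - 8*p)
t = 1262 (t = 50 - 1*(-1212) = 50 + 1212 = 1262)
(t + 929)/((H(-41) - W(-18, 3)) + 1896) = (1262 + 929)/((4 - (24 - 8*(-18))) + 1896) = 2191/((4 - (24 + 144)) + 1896) = 2191/((4 - 1*168) + 1896) = 2191/((4 - 168) + 1896) = 2191/(-164 + 1896) = 2191/1732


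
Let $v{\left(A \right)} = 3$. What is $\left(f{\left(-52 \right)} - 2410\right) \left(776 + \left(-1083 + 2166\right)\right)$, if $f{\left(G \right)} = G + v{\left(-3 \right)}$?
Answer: $-4571281$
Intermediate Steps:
$f{\left(G \right)} = 3 + G$ ($f{\left(G \right)} = G + 3 = 3 + G$)
$\left(f{\left(-52 \right)} - 2410\right) \left(776 + \left(-1083 + 2166\right)\right) = \left(\left(3 - 52\right) - 2410\right) \left(776 + \left(-1083 + 2166\right)\right) = \left(-49 - 2410\right) \left(776 + 1083\right) = \left(-2459\right) 1859 = -4571281$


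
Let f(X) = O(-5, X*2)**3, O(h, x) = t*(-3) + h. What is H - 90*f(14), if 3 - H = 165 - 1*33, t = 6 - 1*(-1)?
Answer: 1581711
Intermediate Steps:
t = 7 (t = 6 + 1 = 7)
O(h, x) = -21 + h (O(h, x) = 7*(-3) + h = -21 + h)
H = -129 (H = 3 - (165 - 1*33) = 3 - (165 - 33) = 3 - 1*132 = 3 - 132 = -129)
f(X) = -17576 (f(X) = (-21 - 5)**3 = (-26)**3 = -17576)
H - 90*f(14) = -129 - 90*(-17576) = -129 + 1581840 = 1581711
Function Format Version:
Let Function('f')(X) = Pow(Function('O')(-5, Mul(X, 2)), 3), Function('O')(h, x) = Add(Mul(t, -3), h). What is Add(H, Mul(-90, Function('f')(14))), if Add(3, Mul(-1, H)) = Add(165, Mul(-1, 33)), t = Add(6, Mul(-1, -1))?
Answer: 1581711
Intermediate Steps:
t = 7 (t = Add(6, 1) = 7)
Function('O')(h, x) = Add(-21, h) (Function('O')(h, x) = Add(Mul(7, -3), h) = Add(-21, h))
H = -129 (H = Add(3, Mul(-1, Add(165, Mul(-1, 33)))) = Add(3, Mul(-1, Add(165, -33))) = Add(3, Mul(-1, 132)) = Add(3, -132) = -129)
Function('f')(X) = -17576 (Function('f')(X) = Pow(Add(-21, -5), 3) = Pow(-26, 3) = -17576)
Add(H, Mul(-90, Function('f')(14))) = Add(-129, Mul(-90, -17576)) = Add(-129, 1581840) = 1581711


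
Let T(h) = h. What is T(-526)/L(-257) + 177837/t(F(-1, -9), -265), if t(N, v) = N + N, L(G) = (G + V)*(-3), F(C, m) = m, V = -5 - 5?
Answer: -15828545/1602 ≈ -9880.5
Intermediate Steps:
V = -10
L(G) = 30 - 3*G (L(G) = (G - 10)*(-3) = (-10 + G)*(-3) = 30 - 3*G)
t(N, v) = 2*N
T(-526)/L(-257) + 177837/t(F(-1, -9), -265) = -526/(30 - 3*(-257)) + 177837/((2*(-9))) = -526/(30 + 771) + 177837/(-18) = -526/801 + 177837*(-1/18) = -526*1/801 - 59279/6 = -526/801 - 59279/6 = -15828545/1602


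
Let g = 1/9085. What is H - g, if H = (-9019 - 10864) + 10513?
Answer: -85126451/9085 ≈ -9370.0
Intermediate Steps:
H = -9370 (H = -19883 + 10513 = -9370)
g = 1/9085 ≈ 0.00011007
H - g = -9370 - 1*1/9085 = -9370 - 1/9085 = -85126451/9085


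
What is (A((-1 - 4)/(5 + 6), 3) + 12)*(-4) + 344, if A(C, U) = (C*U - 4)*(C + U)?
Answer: 42424/121 ≈ 350.61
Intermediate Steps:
A(C, U) = (-4 + C*U)*(C + U)
(A((-1 - 4)/(5 + 6), 3) + 12)*(-4) + 344 = ((-4*(-1 - 4)/(5 + 6) - 4*3 + ((-1 - 4)/(5 + 6))*3**2 + 3*((-1 - 4)/(5 + 6))**2) + 12)*(-4) + 344 = ((-(-20)/11 - 12 - 5/11*9 + 3*(-5/11)**2) + 12)*(-4) + 344 = ((-(-20)/11 - 12 - 5*1/11*9 + 3*(-5*1/11)**2) + 12)*(-4) + 344 = ((-4*(-5/11) - 12 - 5/11*9 + 3*(-5/11)**2) + 12)*(-4) + 344 = ((20/11 - 12 - 45/11 + 3*(25/121)) + 12)*(-4) + 344 = ((20/11 - 12 - 45/11 + 75/121) + 12)*(-4) + 344 = (-1652/121 + 12)*(-4) + 344 = -200/121*(-4) + 344 = 800/121 + 344 = 42424/121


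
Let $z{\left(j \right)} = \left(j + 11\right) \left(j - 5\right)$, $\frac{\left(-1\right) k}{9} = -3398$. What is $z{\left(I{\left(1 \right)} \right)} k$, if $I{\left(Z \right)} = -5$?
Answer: $-1834920$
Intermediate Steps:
$k = 30582$ ($k = \left(-9\right) \left(-3398\right) = 30582$)
$z{\left(j \right)} = \left(-5 + j\right) \left(11 + j\right)$ ($z{\left(j \right)} = \left(11 + j\right) \left(-5 + j\right) = \left(-5 + j\right) \left(11 + j\right)$)
$z{\left(I{\left(1 \right)} \right)} k = \left(-55 + \left(-5\right)^{2} + 6 \left(-5\right)\right) 30582 = \left(-55 + 25 - 30\right) 30582 = \left(-60\right) 30582 = -1834920$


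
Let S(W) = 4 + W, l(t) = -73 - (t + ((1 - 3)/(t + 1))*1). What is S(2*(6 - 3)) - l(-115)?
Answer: -1823/57 ≈ -31.982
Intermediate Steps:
l(t) = -73 - t + 2/(1 + t) (l(t) = -73 - (t - 2/(1 + t)*1) = -73 - (t - 2/(1 + t)) = -73 + (-t + 2/(1 + t)) = -73 - t + 2/(1 + t))
S(2*(6 - 3)) - l(-115) = (4 + 2*(6 - 3)) - (-71 - 1*(-115)**2 - 74*(-115))/(1 - 115) = (4 + 2*3) - (-71 - 1*13225 + 8510)/(-114) = (4 + 6) - (-1)*(-71 - 13225 + 8510)/114 = 10 - (-1)*(-4786)/114 = 10 - 1*2393/57 = 10 - 2393/57 = -1823/57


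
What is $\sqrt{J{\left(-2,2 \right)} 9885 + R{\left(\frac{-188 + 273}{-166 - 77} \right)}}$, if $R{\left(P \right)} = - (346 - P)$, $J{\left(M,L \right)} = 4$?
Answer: $\frac{\sqrt{28572171}}{27} \approx 197.97$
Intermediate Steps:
$R{\left(P \right)} = -346 + P$
$\sqrt{J{\left(-2,2 \right)} 9885 + R{\left(\frac{-188 + 273}{-166 - 77} \right)}} = \sqrt{4 \cdot 9885 - \left(346 - \frac{-188 + 273}{-166 - 77}\right)} = \sqrt{39540 - \left(346 - \frac{85}{-243}\right)} = \sqrt{39540 + \left(-346 + 85 \left(- \frac{1}{243}\right)\right)} = \sqrt{39540 - \frac{84163}{243}} = \sqrt{\frac{9524057}{243}} = \frac{\sqrt{28572171}}{27}$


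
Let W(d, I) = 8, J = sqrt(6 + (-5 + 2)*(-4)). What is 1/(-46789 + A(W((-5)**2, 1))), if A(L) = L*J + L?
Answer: -46781/2188460809 - 24*sqrt(2)/2188460809 ≈ -2.1392e-5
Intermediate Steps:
J = 3*sqrt(2) (J = sqrt(6 - 3*(-4)) = sqrt(6 + 12) = sqrt(18) = 3*sqrt(2) ≈ 4.2426)
A(L) = L + 3*L*sqrt(2) (A(L) = L*(3*sqrt(2)) + L = 3*L*sqrt(2) + L = L + 3*L*sqrt(2))
1/(-46789 + A(W((-5)**2, 1))) = 1/(-46789 + 8*(1 + 3*sqrt(2))) = 1/(-46789 + (8 + 24*sqrt(2))) = 1/(-46781 + 24*sqrt(2))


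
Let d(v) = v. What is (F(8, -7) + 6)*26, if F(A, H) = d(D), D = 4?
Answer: 260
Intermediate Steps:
F(A, H) = 4
(F(8, -7) + 6)*26 = (4 + 6)*26 = 10*26 = 260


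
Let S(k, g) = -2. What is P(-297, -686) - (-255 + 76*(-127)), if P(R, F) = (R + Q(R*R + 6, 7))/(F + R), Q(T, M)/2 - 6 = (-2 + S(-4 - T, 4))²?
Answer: 9738834/983 ≈ 9907.3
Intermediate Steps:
Q(T, M) = 44 (Q(T, M) = 12 + 2*(-2 - 2)² = 12 + 2*(-4)² = 12 + 2*16 = 12 + 32 = 44)
P(R, F) = (44 + R)/(F + R) (P(R, F) = (R + 44)/(F + R) = (44 + R)/(F + R))
P(-297, -686) - (-255 + 76*(-127)) = (44 - 297)/(-686 - 297) - (-255 + 76*(-127)) = -253/(-983) - (-255 - 9652) = -1/983*(-253) - 1*(-9907) = 253/983 + 9907 = 9738834/983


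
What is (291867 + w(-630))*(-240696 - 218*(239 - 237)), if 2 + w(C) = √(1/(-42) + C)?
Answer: -70377991180 - 120566*I*√1111362/21 ≈ -7.0378e+10 - 6.0525e+6*I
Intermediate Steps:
w(C) = -2 + √(-1/42 + C) (w(C) = -2 + √(1/(-42) + C) = -2 + √(-1/42 + C))
(291867 + w(-630))*(-240696 - 218*(239 - 237)) = (291867 + (-2 + √(-42 + 1764*(-630))/42))*(-240696 - 218*(239 - 237)) = (291867 + (-2 + √(-42 - 1111320)/42))*(-240696 - 218*2) = (291867 + (-2 + √(-1111362)/42))*(-240696 - 436) = (291867 + (-2 + (I*√1111362)/42))*(-241132) = (291867 + (-2 + I*√1111362/42))*(-241132) = (291865 + I*√1111362/42)*(-241132) = -70377991180 - 120566*I*√1111362/21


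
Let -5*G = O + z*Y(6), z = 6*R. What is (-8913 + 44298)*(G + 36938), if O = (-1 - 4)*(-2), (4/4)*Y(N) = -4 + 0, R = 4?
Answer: 1307659752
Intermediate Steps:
Y(N) = -4 (Y(N) = -4 + 0 = -4)
O = 10 (O = -5*(-2) = 10)
z = 24 (z = 6*4 = 24)
G = 86/5 (G = -(10 + 24*(-4))/5 = -(10 - 96)/5 = -⅕*(-86) = 86/5 ≈ 17.200)
(-8913 + 44298)*(G + 36938) = (-8913 + 44298)*(86/5 + 36938) = 35385*(184776/5) = 1307659752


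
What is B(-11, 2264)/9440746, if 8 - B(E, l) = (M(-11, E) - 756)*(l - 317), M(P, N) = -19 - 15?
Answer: 109867/674339 ≈ 0.16293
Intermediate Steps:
M(P, N) = -34
B(E, l) = -250422 + 790*l (B(E, l) = 8 - (-34 - 756)*(l - 317) = 8 - (-790)*(-317 + l) = 8 - (250430 - 790*l) = 8 + (-250430 + 790*l) = -250422 + 790*l)
B(-11, 2264)/9440746 = (-250422 + 790*2264)/9440746 = (-250422 + 1788560)*(1/9440746) = 1538138*(1/9440746) = 109867/674339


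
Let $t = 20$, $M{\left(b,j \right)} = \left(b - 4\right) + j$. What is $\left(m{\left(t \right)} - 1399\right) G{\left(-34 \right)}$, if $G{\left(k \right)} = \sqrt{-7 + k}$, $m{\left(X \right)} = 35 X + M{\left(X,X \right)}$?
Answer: $- 663 i \sqrt{41} \approx - 4245.3 i$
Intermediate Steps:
$M{\left(b,j \right)} = -4 + b + j$ ($M{\left(b,j \right)} = \left(-4 + b\right) + j = -4 + b + j$)
$m{\left(X \right)} = -4 + 37 X$ ($m{\left(X \right)} = 35 X + \left(-4 + X + X\right) = 35 X + \left(-4 + 2 X\right) = -4 + 37 X$)
$\left(m{\left(t \right)} - 1399\right) G{\left(-34 \right)} = \left(\left(-4 + 37 \cdot 20\right) - 1399\right) \sqrt{-7 - 34} = \left(\left(-4 + 740\right) - 1399\right) \sqrt{-41} = \left(736 - 1399\right) i \sqrt{41} = - 663 i \sqrt{41}$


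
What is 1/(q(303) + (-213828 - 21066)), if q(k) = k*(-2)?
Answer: -1/235500 ≈ -4.2463e-6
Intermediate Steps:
q(k) = -2*k
1/(q(303) + (-213828 - 21066)) = 1/(-2*303 + (-213828 - 21066)) = 1/(-606 - 234894) = 1/(-235500) = -1/235500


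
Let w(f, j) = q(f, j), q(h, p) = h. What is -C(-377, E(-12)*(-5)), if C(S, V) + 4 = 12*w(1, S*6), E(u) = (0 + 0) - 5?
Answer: -8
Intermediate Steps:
E(u) = -5 (E(u) = 0 - 5 = -5)
w(f, j) = f
C(S, V) = 8 (C(S, V) = -4 + 12*1 = -4 + 12 = 8)
-C(-377, E(-12)*(-5)) = -1*8 = -8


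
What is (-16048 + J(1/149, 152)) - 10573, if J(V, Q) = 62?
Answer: -26559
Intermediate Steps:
(-16048 + J(1/149, 152)) - 10573 = (-16048 + 62) - 10573 = -15986 - 10573 = -26559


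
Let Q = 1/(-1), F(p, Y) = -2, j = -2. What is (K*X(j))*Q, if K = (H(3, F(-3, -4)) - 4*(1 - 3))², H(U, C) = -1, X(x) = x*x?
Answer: -196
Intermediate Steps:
X(x) = x²
K = 49 (K = (-1 - 4*(1 - 3))² = (-1 - 4*(-2))² = (-1 + 8)² = 7² = 49)
Q = -1
(K*X(j))*Q = (49*(-2)²)*(-1) = (49*4)*(-1) = 196*(-1) = -196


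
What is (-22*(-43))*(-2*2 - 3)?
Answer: -6622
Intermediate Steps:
(-22*(-43))*(-2*2 - 3) = 946*(-4 - 3) = 946*(-7) = -6622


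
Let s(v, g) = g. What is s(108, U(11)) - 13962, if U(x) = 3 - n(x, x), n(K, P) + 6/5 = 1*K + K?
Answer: -69899/5 ≈ -13980.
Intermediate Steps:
n(K, P) = -6/5 + 2*K (n(K, P) = -6/5 + (1*K + K) = -6/5 + (K + K) = -6/5 + 2*K)
U(x) = 21/5 - 2*x (U(x) = 3 - (-6/5 + 2*x) = 3 + (6/5 - 2*x) = 21/5 - 2*x)
s(108, U(11)) - 13962 = (21/5 - 2*11) - 13962 = (21/5 - 22) - 13962 = -89/5 - 13962 = -69899/5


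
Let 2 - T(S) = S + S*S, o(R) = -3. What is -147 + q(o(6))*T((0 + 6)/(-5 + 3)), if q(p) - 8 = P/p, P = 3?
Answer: -175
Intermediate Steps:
T(S) = 2 - S - S**2 (T(S) = 2 - (S + S*S) = 2 - (S + S**2) = 2 + (-S - S**2) = 2 - S - S**2)
q(p) = 8 + 3/p
-147 + q(o(6))*T((0 + 6)/(-5 + 3)) = -147 + (8 + 3/(-3))*(2 - (0 + 6)/(-5 + 3) - ((0 + 6)/(-5 + 3))**2) = -147 + (8 + 3*(-1/3))*(2 - 6/(-2) - (6/(-2))**2) = -147 + (8 - 1)*(2 - 6*(-1)/2 - (6*(-1/2))**2) = -147 + 7*(2 - 1*(-3) - 1*(-3)**2) = -147 + 7*(2 + 3 - 1*9) = -147 + 7*(2 + 3 - 9) = -147 + 7*(-4) = -147 - 28 = -175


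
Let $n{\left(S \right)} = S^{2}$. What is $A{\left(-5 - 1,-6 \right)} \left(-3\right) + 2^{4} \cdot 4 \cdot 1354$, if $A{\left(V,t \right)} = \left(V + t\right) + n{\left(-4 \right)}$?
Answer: $86644$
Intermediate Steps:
$A{\left(V,t \right)} = 16 + V + t$ ($A{\left(V,t \right)} = \left(V + t\right) + \left(-4\right)^{2} = \left(V + t\right) + 16 = 16 + V + t$)
$A{\left(-5 - 1,-6 \right)} \left(-3\right) + 2^{4} \cdot 4 \cdot 1354 = \left(16 - 6 - 6\right) \left(-3\right) + 2^{4} \cdot 4 \cdot 1354 = \left(16 - 6 - 6\right) \left(-3\right) + 16 \cdot 4 \cdot 1354 = \left(16 - 6 - 6\right) \left(-3\right) + 64 \cdot 1354 = 4 \left(-3\right) + 86656 = -12 + 86656 = 86644$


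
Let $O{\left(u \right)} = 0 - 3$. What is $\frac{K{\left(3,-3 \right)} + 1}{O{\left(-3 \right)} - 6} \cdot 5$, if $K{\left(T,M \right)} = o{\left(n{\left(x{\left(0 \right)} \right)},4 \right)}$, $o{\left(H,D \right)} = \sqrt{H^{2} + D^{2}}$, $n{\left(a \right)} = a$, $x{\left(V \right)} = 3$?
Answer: $- \frac{10}{3} \approx -3.3333$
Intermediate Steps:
$O{\left(u \right)} = -3$
$o{\left(H,D \right)} = \sqrt{D^{2} + H^{2}}$
$K{\left(T,M \right)} = 5$ ($K{\left(T,M \right)} = \sqrt{4^{2} + 3^{2}} = \sqrt{16 + 9} = \sqrt{25} = 5$)
$\frac{K{\left(3,-3 \right)} + 1}{O{\left(-3 \right)} - 6} \cdot 5 = \frac{5 + 1}{-3 - 6} \cdot 5 = \frac{6}{-9} \cdot 5 = 6 \left(- \frac{1}{9}\right) 5 = \left(- \frac{2}{3}\right) 5 = - \frac{10}{3}$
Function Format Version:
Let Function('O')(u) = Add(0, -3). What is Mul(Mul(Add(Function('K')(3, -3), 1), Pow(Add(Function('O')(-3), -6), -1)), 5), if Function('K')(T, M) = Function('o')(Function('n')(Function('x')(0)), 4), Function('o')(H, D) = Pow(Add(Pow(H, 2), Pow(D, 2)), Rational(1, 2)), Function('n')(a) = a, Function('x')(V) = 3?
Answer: Rational(-10, 3) ≈ -3.3333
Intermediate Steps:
Function('O')(u) = -3
Function('o')(H, D) = Pow(Add(Pow(D, 2), Pow(H, 2)), Rational(1, 2))
Function('K')(T, M) = 5 (Function('K')(T, M) = Pow(Add(Pow(4, 2), Pow(3, 2)), Rational(1, 2)) = Pow(Add(16, 9), Rational(1, 2)) = Pow(25, Rational(1, 2)) = 5)
Mul(Mul(Add(Function('K')(3, -3), 1), Pow(Add(Function('O')(-3), -6), -1)), 5) = Mul(Mul(Add(5, 1), Pow(Add(-3, -6), -1)), 5) = Mul(Mul(6, Pow(-9, -1)), 5) = Mul(Mul(6, Rational(-1, 9)), 5) = Mul(Rational(-2, 3), 5) = Rational(-10, 3)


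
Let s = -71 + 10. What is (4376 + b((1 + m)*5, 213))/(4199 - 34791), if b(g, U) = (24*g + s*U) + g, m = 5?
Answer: 7867/30592 ≈ 0.25716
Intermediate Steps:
s = -61
b(g, U) = -61*U + 25*g (b(g, U) = (24*g - 61*U) + g = (-61*U + 24*g) + g = -61*U + 25*g)
(4376 + b((1 + m)*5, 213))/(4199 - 34791) = (4376 + (-61*213 + 25*((1 + 5)*5)))/(4199 - 34791) = (4376 + (-12993 + 25*(6*5)))/(-30592) = (4376 + (-12993 + 25*30))*(-1/30592) = (4376 + (-12993 + 750))*(-1/30592) = (4376 - 12243)*(-1/30592) = -7867*(-1/30592) = 7867/30592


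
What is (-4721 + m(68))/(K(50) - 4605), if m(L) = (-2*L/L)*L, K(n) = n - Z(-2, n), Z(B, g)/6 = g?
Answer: 4857/4855 ≈ 1.0004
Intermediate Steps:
Z(B, g) = 6*g
K(n) = -5*n (K(n) = n - 6*n = -5*n)
m(L) = -2*L (m(L) = (-2*1)*L = -2*L)
(-4721 + m(68))/(K(50) - 4605) = (-4721 - 2*68)/(-5*50 - 4605) = (-4721 - 136)/(-250 - 4605) = -4857/(-4855) = -4857*(-1/4855) = 4857/4855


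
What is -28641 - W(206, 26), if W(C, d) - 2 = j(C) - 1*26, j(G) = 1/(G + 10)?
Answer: -6181273/216 ≈ -28617.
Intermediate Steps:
j(G) = 1/(10 + G)
W(C, d) = -24 + 1/(10 + C) (W(C, d) = 2 + (1/(10 + C) - 1*26) = 2 + (1/(10 + C) - 26) = 2 + (-26 + 1/(10 + C)) = -24 + 1/(10 + C))
-28641 - W(206, 26) = -28641 - (-239 - 24*206)/(10 + 206) = -28641 - (-239 - 4944)/216 = -28641 - (-5183)/216 = -28641 - 1*(-5183/216) = -28641 + 5183/216 = -6181273/216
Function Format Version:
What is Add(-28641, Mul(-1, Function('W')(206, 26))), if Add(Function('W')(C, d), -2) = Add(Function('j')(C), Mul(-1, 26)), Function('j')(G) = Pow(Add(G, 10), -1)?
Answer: Rational(-6181273, 216) ≈ -28617.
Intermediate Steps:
Function('j')(G) = Pow(Add(10, G), -1)
Function('W')(C, d) = Add(-24, Pow(Add(10, C), -1)) (Function('W')(C, d) = Add(2, Add(Pow(Add(10, C), -1), Mul(-1, 26))) = Add(2, Add(Pow(Add(10, C), -1), -26)) = Add(2, Add(-26, Pow(Add(10, C), -1))) = Add(-24, Pow(Add(10, C), -1)))
Add(-28641, Mul(-1, Function('W')(206, 26))) = Add(-28641, Mul(-1, Mul(Pow(Add(10, 206), -1), Add(-239, Mul(-24, 206))))) = Add(-28641, Mul(-1, Mul(Pow(216, -1), Add(-239, -4944)))) = Add(-28641, Mul(-1, Mul(Rational(1, 216), -5183))) = Add(-28641, Mul(-1, Rational(-5183, 216))) = Add(-28641, Rational(5183, 216)) = Rational(-6181273, 216)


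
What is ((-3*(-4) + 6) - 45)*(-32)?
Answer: 864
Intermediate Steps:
((-3*(-4) + 6) - 45)*(-32) = ((12 + 6) - 45)*(-32) = (18 - 45)*(-32) = -27*(-32) = 864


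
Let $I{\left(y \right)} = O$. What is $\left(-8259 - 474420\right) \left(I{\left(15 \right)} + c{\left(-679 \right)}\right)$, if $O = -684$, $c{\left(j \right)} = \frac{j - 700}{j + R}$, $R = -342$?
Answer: $\frac{336420022815}{1021} \approx 3.295 \cdot 10^{8}$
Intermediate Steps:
$c{\left(j \right)} = \frac{-700 + j}{-342 + j}$ ($c{\left(j \right)} = \frac{j - 700}{j - 342} = \frac{-700 + j}{-342 + j}$)
$I{\left(y \right)} = -684$
$\left(-8259 - 474420\right) \left(I{\left(15 \right)} + c{\left(-679 \right)}\right) = \left(-8259 - 474420\right) \left(-684 + \frac{-700 - 679}{-342 - 679}\right) = - 482679 \left(-684 + \frac{1}{-1021} \left(-1379\right)\right) = - 482679 \left(-684 - - \frac{1379}{1021}\right) = - 482679 \left(-684 + \frac{1379}{1021}\right) = \left(-482679\right) \left(- \frac{696985}{1021}\right) = \frac{336420022815}{1021}$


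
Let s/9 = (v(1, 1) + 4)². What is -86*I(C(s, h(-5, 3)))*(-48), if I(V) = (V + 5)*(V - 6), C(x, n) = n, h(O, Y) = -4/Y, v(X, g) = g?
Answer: -332992/3 ≈ -1.1100e+5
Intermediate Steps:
s = 225 (s = 9*(1 + 4)² = 9*5² = 9*25 = 225)
I(V) = (-6 + V)*(5 + V) (I(V) = (5 + V)*(-6 + V) = (-6 + V)*(5 + V))
-86*I(C(s, h(-5, 3)))*(-48) = -86*(-30 + (-4/3)² - (-4)/3)*(-48) = -86*(-30 + (-4*⅓)² - (-4)/3)*(-48) = -86*(-30 + (-4/3)² - 1*(-4/3))*(-48) = -86*(-30 + 16/9 + 4/3)*(-48) = -86*(-242/9)*(-48) = (20812/9)*(-48) = -332992/3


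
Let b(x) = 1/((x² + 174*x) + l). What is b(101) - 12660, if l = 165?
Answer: -353720399/27940 ≈ -12660.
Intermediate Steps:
b(x) = 1/(165 + x² + 174*x) (b(x) = 1/((x² + 174*x) + 165) = 1/(165 + x² + 174*x))
b(101) - 12660 = 1/(165 + 101² + 174*101) - 12660 = 1/(165 + 10201 + 17574) - 12660 = 1/27940 - 12660 = -353720399/27940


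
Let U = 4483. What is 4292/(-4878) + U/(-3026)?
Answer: -17427833/7380414 ≈ -2.3614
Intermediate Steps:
4292/(-4878) + U/(-3026) = 4292/(-4878) + 4483/(-3026) = 4292*(-1/4878) + 4483*(-1/3026) = -2146/2439 - 4483/3026 = -17427833/7380414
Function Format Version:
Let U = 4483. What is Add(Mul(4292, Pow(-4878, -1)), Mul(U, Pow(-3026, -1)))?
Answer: Rational(-17427833, 7380414) ≈ -2.3614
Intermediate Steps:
Add(Mul(4292, Pow(-4878, -1)), Mul(U, Pow(-3026, -1))) = Add(Mul(4292, Pow(-4878, -1)), Mul(4483, Pow(-3026, -1))) = Add(Mul(4292, Rational(-1, 4878)), Mul(4483, Rational(-1, 3026))) = Add(Rational(-2146, 2439), Rational(-4483, 3026)) = Rational(-17427833, 7380414)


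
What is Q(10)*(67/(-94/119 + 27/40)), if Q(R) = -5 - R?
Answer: 4783800/547 ≈ 8745.5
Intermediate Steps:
Q(10)*(67/(-94/119 + 27/40)) = (-5 - 1*10)*(67/(-94/119 + 27/40)) = (-5 - 10)*(67/(-94*1/119 + 27*(1/40))) = -1005/(-94/119 + 27/40) = -1005/(-547/4760) = -1005*(-4760)/547 = -15*(-318920/547) = 4783800/547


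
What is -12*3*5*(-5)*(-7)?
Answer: -6300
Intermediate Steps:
-12*3*5*(-5)*(-7) = -180*(-5)*(-7) = -12*(-75)*(-7) = 900*(-7) = -6300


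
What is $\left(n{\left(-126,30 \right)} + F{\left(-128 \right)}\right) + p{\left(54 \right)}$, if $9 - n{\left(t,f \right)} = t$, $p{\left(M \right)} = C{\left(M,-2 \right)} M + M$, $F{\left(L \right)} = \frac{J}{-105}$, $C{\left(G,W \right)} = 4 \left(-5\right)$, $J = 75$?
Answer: $- \frac{6242}{7} \approx -891.71$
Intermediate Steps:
$C{\left(G,W \right)} = -20$
$F{\left(L \right)} = - \frac{5}{7}$ ($F{\left(L \right)} = \frac{75}{-105} = 75 \left(- \frac{1}{105}\right) = - \frac{5}{7}$)
$p{\left(M \right)} = - 19 M$ ($p{\left(M \right)} = - 20 M + M = - 19 M$)
$n{\left(t,f \right)} = 9 - t$
$\left(n{\left(-126,30 \right)} + F{\left(-128 \right)}\right) + p{\left(54 \right)} = \left(\left(9 - -126\right) - \frac{5}{7}\right) - 1026 = \left(\left(9 + 126\right) - \frac{5}{7}\right) - 1026 = \left(135 - \frac{5}{7}\right) - 1026 = \frac{940}{7} - 1026 = - \frac{6242}{7}$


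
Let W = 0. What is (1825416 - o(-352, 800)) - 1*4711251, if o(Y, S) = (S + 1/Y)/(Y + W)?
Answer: -357566218241/123904 ≈ -2.8858e+6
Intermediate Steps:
o(Y, S) = (S + 1/Y)/Y (o(Y, S) = (S + 1/Y)/(Y + 0) = (S + 1/Y)/Y)
(1825416 - o(-352, 800)) - 1*4711251 = (1825416 - (1 + 800*(-352))/(-352)²) - 1*4711251 = (1825416 - (1 - 281600)/123904) - 4711251 = (1825416 - (-281599)/123904) - 4711251 = (1825416 - 1*(-281599/123904)) - 4711251 = (1825416 + 281599/123904) - 4711251 = 226176625663/123904 - 4711251 = -357566218241/123904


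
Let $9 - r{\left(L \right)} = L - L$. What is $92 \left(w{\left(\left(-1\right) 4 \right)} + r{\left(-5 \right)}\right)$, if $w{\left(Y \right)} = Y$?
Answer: $460$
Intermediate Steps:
$r{\left(L \right)} = 9$ ($r{\left(L \right)} = 9 - \left(L - L\right) = 9 - 0 = 9 + 0 = 9$)
$92 \left(w{\left(\left(-1\right) 4 \right)} + r{\left(-5 \right)}\right) = 92 \left(\left(-1\right) 4 + 9\right) = 92 \left(-4 + 9\right) = 92 \cdot 5 = 460$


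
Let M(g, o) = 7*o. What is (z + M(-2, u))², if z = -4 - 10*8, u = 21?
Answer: 3969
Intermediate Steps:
z = -84 (z = -4 - 80 = -84)
(z + M(-2, u))² = (-84 + 7*21)² = (-84 + 147)² = 63² = 3969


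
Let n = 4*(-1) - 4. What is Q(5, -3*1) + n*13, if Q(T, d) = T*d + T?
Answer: -114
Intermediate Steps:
n = -8 (n = -4 - 4 = -8)
Q(T, d) = T + T*d
Q(5, -3*1) + n*13 = 5*(1 - 3*1) - 8*13 = 5*(1 - 3) - 104 = 5*(-2) - 104 = -10 - 104 = -114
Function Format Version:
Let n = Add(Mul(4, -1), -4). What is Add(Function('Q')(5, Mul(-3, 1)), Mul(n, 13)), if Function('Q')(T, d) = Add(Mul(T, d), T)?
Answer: -114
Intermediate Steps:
n = -8 (n = Add(-4, -4) = -8)
Function('Q')(T, d) = Add(T, Mul(T, d))
Add(Function('Q')(5, Mul(-3, 1)), Mul(n, 13)) = Add(Mul(5, Add(1, Mul(-3, 1))), Mul(-8, 13)) = Add(Mul(5, Add(1, -3)), -104) = Add(Mul(5, -2), -104) = Add(-10, -104) = -114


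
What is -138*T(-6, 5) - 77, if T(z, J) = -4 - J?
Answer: 1165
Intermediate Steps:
-138*T(-6, 5) - 77 = -138*(-4 - 1*5) - 77 = -138*(-4 - 5) - 77 = -138*(-9) - 77 = 1242 - 77 = 1165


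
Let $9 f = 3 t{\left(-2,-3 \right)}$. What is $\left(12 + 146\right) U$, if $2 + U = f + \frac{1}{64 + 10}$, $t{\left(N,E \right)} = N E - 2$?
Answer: $- \frac{11455}{111} \approx -103.2$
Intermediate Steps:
$t{\left(N,E \right)} = -2 + E N$ ($t{\left(N,E \right)} = E N - 2 = -2 + E N$)
$f = \frac{4}{3}$ ($f = \frac{3 \left(-2 - -6\right)}{9} = \frac{3 \left(-2 + 6\right)}{9} = \frac{3 \cdot 4}{9} = \frac{1}{9} \cdot 12 = \frac{4}{3} \approx 1.3333$)
$U = - \frac{145}{222}$ ($U = -2 + \left(\frac{4}{3} + \frac{1}{64 + 10}\right) = -2 + \left(\frac{4}{3} + \frac{1}{74}\right) = -2 + \frac{299}{222} = - \frac{145}{222} \approx -0.65315$)
$\left(12 + 146\right) U = \left(12 + 146\right) \left(- \frac{145}{222}\right) = 158 \left(- \frac{145}{222}\right) = - \frac{11455}{111}$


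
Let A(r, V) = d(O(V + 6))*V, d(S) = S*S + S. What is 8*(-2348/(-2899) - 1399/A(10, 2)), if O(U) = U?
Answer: -3717589/52182 ≈ -71.243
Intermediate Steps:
d(S) = S + S**2 (d(S) = S**2 + S = S + S**2)
A(r, V) = V*(6 + V)*(7 + V) (A(r, V) = ((V + 6)*(1 + (V + 6)))*V = ((6 + V)*(1 + (6 + V)))*V = ((6 + V)*(7 + V))*V = V*(6 + V)*(7 + V))
8*(-2348/(-2899) - 1399/A(10, 2)) = 8*(-2348/(-2899) - 1399*1/(2*(6 + 2)*(7 + 2))) = 8*(-2348*(-1/2899) - 1399/(2*8*9)) = 8*(2348/2899 - 1399/144) = 8*(-3717589/417456) = -3717589/52182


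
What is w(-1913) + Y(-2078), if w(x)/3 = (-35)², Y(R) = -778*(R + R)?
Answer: 3237043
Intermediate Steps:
Y(R) = -1556*R
w(x) = 3675 (w(x) = 3*(-35)² = 3*1225 = 3675)
w(-1913) + Y(-2078) = 3675 - 1556*(-2078) = 3675 + 3233368 = 3237043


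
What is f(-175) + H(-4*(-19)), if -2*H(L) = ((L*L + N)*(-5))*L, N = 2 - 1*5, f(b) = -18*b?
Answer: 1100020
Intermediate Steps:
N = -3 (N = 2 - 5 = -3)
H(L) = -L*(15 - 5*L²)/2 (H(L) = -(L*L - 3)*(-5)*L/2 = -(L² - 3)*(-5)*L/2 = -(-3 + L²)*(-5)*L/2 = -(15 - 5*L²)*L/2 = -L*(15 - 5*L²)/2)
f(-175) + H(-4*(-19)) = -18*(-175) + 5*(-4*(-19))*(-3 + (-4*(-19))²)/2 = 3150 + (5/2)*76*(-3 + 76²) = 3150 + (5/2)*76*(-3 + 5776) = 3150 + (5/2)*76*5773 = 3150 + 1096870 = 1100020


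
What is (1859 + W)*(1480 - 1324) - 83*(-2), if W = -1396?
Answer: 72394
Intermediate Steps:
(1859 + W)*(1480 - 1324) - 83*(-2) = (1859 - 1396)*(1480 - 1324) - 83*(-2) = 463*156 + 166 = 72228 + 166 = 72394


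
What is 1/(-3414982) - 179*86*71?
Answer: -3732486536469/3414982 ≈ -1.0930e+6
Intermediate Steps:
1/(-3414982) - 179*86*71 = -1/3414982 - 15394*71 = -1/3414982 - 1*1092974 = -1/3414982 - 1092974 = -3732486536469/3414982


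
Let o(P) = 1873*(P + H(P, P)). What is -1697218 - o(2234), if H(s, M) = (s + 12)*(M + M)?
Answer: -18801676244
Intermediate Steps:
H(s, M) = 2*M*(12 + s) (H(s, M) = (12 + s)*(2*M) = 2*M*(12 + s))
o(P) = 1873*P + 3746*P*(12 + P) (o(P) = 1873*(P + 2*P*(12 + P)) = 1873*P + 3746*P*(12 + P))
-1697218 - o(2234) = -1697218 - 1873*2234*(25 + 2*2234) = -1697218 - 1873*2234*(25 + 4468) = -1697218 - 1873*2234*4493 = -1697218 - 1*18799979026 = -1697218 - 18799979026 = -18801676244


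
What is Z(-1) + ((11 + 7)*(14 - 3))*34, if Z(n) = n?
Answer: 6731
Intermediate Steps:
Z(-1) + ((11 + 7)*(14 - 3))*34 = -1 + ((11 + 7)*(14 - 3))*34 = -1 + (18*11)*34 = -1 + 198*34 = -1 + 6732 = 6731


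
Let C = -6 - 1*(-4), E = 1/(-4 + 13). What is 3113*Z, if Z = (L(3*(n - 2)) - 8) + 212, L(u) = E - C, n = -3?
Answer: 5774615/9 ≈ 6.4162e+5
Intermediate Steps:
E = ⅑ (E = 1/9 = ⅑ ≈ 0.11111)
C = -2 (C = -6 + 4 = -2)
L(u) = 19/9 (L(u) = ⅑ - 1*(-2) = ⅑ + 2 = 19/9)
Z = 1855/9 (Z = (19/9 - 8) + 212 = -53/9 + 212 = 1855/9 ≈ 206.11)
3113*Z = 3113*(1855/9) = 5774615/9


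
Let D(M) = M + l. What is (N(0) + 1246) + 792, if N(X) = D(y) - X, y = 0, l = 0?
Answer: 2038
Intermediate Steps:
D(M) = M (D(M) = M + 0 = M)
N(X) = -X (N(X) = 0 - X = -X)
(N(0) + 1246) + 792 = (-1*0 + 1246) + 792 = (0 + 1246) + 792 = 1246 + 792 = 2038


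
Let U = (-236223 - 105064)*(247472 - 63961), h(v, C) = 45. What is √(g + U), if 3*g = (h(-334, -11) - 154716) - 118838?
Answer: 2*I*√140917522110/3 ≈ 2.5026e+5*I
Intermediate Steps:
U = -62629918657 (U = -341287*183511 = -62629918657)
g = -273509/3 (g = ((45 - 154716) - 118838)/3 = (-154671 - 118838)/3 = (⅓)*(-273509) = -273509/3 ≈ -91170.)
√(g + U) = √(-273509/3 - 62629918657) = √(-187890029480/3) = 2*I*√140917522110/3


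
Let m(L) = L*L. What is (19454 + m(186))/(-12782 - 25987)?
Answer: -54050/38769 ≈ -1.3942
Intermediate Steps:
m(L) = L²
(19454 + m(186))/(-12782 - 25987) = (19454 + 186²)/(-12782 - 25987) = (19454 + 34596)/(-38769) = 54050*(-1/38769) = -54050/38769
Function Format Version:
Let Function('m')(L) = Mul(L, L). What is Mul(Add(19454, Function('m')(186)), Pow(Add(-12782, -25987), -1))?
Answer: Rational(-54050, 38769) ≈ -1.3942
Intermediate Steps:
Function('m')(L) = Pow(L, 2)
Mul(Add(19454, Function('m')(186)), Pow(Add(-12782, -25987), -1)) = Mul(Add(19454, Pow(186, 2)), Pow(Add(-12782, -25987), -1)) = Mul(Add(19454, 34596), Pow(-38769, -1)) = Mul(54050, Rational(-1, 38769)) = Rational(-54050, 38769)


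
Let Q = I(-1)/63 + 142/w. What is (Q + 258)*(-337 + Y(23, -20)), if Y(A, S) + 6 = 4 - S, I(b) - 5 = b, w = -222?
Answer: -191417545/2331 ≈ -82118.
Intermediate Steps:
I(b) = 5 + b
Q = -1343/2331 (Q = (5 - 1)/63 + 142/(-222) = 4*(1/63) + 142*(-1/222) = 4/63 - 71/111 = -1343/2331 ≈ -0.57615)
Y(A, S) = -2 - S (Y(A, S) = -6 + (4 - S) = -2 - S)
(Q + 258)*(-337 + Y(23, -20)) = (-1343/2331 + 258)*(-337 + (-2 - 1*(-20))) = 600055*(-337 + (-2 + 20))/2331 = 600055*(-337 + 18)/2331 = (600055/2331)*(-319) = -191417545/2331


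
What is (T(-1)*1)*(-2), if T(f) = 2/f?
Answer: 4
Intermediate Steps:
(T(-1)*1)*(-2) = ((2/(-1))*1)*(-2) = ((2*(-1))*1)*(-2) = -2*1*(-2) = -2*(-2) = 4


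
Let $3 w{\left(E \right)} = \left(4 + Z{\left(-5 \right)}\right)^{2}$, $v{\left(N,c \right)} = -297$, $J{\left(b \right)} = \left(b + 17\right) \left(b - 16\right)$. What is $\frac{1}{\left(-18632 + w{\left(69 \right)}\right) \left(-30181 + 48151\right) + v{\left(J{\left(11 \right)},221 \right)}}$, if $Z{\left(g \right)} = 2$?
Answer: $- \frac{1}{334601697} \approx -2.9886 \cdot 10^{-9}$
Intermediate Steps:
$J{\left(b \right)} = \left(-16 + b\right) \left(17 + b\right)$ ($J{\left(b \right)} = \left(17 + b\right) \left(-16 + b\right) = \left(-16 + b\right) \left(17 + b\right)$)
$w{\left(E \right)} = 12$ ($w{\left(E \right)} = \frac{\left(4 + 2\right)^{2}}{3} = \frac{6^{2}}{3} = \frac{1}{3} \cdot 36 = 12$)
$\frac{1}{\left(-18632 + w{\left(69 \right)}\right) \left(-30181 + 48151\right) + v{\left(J{\left(11 \right)},221 \right)}} = \frac{1}{\left(-18632 + 12\right) \left(-30181 + 48151\right) - 297} = \frac{1}{\left(-18620\right) 17970 - 297} = \frac{1}{-334601400 - 297} = \frac{1}{-334601697} = - \frac{1}{334601697}$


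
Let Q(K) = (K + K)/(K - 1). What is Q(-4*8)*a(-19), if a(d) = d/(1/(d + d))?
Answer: 46208/33 ≈ 1400.2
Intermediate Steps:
a(d) = 2*d**2 (a(d) = d/(1/(2*d)) = d/((1/(2*d))) = d*(2*d) = 2*d**2)
Q(K) = 2*K/(-1 + K) (Q(K) = (2*K)/(-1 + K) = 2*K/(-1 + K))
Q(-4*8)*a(-19) = (2*(-4*8)/(-1 - 4*8))*(2*(-19)**2) = (2*(-32)/(-1 - 32))*(2*361) = (2*(-32)/(-33))*722 = (2*(-32)*(-1/33))*722 = (64/33)*722 = 46208/33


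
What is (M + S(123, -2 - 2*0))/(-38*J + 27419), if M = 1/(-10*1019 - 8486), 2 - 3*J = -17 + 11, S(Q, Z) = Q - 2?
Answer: 6779385/1530554228 ≈ 0.0044294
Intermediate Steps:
S(Q, Z) = -2 + Q
J = 8/3 (J = ⅔ - (-17 + 11)/3 = ⅔ - ⅓*(-6) = ⅔ + 2 = 8/3 ≈ 2.6667)
M = -1/18676 (M = 1/(-10190 - 8486) = 1/(-18676) = -1/18676 ≈ -5.3545e-5)
(M + S(123, -2 - 2*0))/(-38*J + 27419) = (-1/18676 + (-2 + 123))/(-38*8/3 + 27419) = (-1/18676 + 121)/(-304/3 + 27419) = 2259795/(18676*(81953/3)) = (2259795/18676)*(3/81953) = 6779385/1530554228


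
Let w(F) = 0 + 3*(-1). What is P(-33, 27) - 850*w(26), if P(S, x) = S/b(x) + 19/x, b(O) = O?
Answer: 68836/27 ≈ 2549.5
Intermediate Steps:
P(S, x) = 19/x + S/x (P(S, x) = S/x + 19/x = 19/x + S/x)
w(F) = -3 (w(F) = 0 - 3 = -3)
P(-33, 27) - 850*w(26) = (19 - 33)/27 - 850*(-3) = (1/27)*(-14) + 2550 = -14/27 + 2550 = 68836/27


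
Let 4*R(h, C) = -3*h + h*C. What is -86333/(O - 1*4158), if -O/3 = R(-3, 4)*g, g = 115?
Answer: 345332/15597 ≈ 22.141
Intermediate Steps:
R(h, C) = -3*h/4 + C*h/4 (R(h, C) = (-3*h + h*C)/4 = (-3*h + C*h)/4 = -3*h/4 + C*h/4)
O = 1035/4 (O = -3*(¼)*(-3)*(-3 + 4)*115 = -3*(¼)*(-3)*1*115 = -(-9)*115/4 = -3*(-345/4) = 1035/4 ≈ 258.75)
-86333/(O - 1*4158) = -86333/(1035/4 - 1*4158) = -86333/(1035/4 - 4158) = -86333/(-15597/4) = -86333*(-4/15597) = 345332/15597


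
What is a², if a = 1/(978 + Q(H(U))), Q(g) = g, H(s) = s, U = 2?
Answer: 1/960400 ≈ 1.0412e-6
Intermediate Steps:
a = 1/980 (a = 1/(978 + 2) = 1/980 ≈ 0.0010204)
a² = (1/980)² = 1/960400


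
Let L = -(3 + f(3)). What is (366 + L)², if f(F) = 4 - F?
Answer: 131044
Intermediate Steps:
L = -4 (L = -(3 + (4 - 1*3)) = -(3 + (4 - 3)) = -(3 + 1) = -1*4 = -4)
(366 + L)² = (366 - 4)² = 362² = 131044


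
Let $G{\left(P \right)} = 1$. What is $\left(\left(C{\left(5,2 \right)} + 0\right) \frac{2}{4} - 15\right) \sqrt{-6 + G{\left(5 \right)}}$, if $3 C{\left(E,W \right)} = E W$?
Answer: $- \frac{40 i \sqrt{5}}{3} \approx - 29.814 i$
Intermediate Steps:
$C{\left(E,W \right)} = \frac{E W}{3}$
$\left(\left(C{\left(5,2 \right)} + 0\right) \frac{2}{4} - 15\right) \sqrt{-6 + G{\left(5 \right)}} = \left(\left(\frac{1}{3} \cdot 5 \cdot 2 + 0\right) \frac{2}{4} - 15\right) \sqrt{-6 + 1} = \left(\left(\frac{10}{3} + 0\right) 2 \cdot \frac{1}{4} - 15\right) \sqrt{-5} = \left(\frac{10}{3} \cdot \frac{1}{2} - 15\right) i \sqrt{5} = \left(\frac{5}{3} - 15\right) i \sqrt{5} = - \frac{40 i \sqrt{5}}{3}$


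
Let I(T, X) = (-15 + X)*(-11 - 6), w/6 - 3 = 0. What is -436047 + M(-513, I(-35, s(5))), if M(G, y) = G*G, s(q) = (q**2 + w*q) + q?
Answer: -172878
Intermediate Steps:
w = 18 (w = 18 + 6*0 = 18 + 0 = 18)
s(q) = q**2 + 19*q (s(q) = (q**2 + 18*q) + q = q**2 + 19*q)
I(T, X) = 255 - 17*X (I(T, X) = (-15 + X)*(-17) = 255 - 17*X)
M(G, y) = G**2
-436047 + M(-513, I(-35, s(5))) = -436047 + (-513)**2 = -436047 + 263169 = -172878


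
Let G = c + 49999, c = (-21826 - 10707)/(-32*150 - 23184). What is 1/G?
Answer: 27984/1399204549 ≈ 2.0000e-5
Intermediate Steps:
c = 32533/27984 (c = -32533/(-4800 - 23184) = -32533/(-27984) = -32533*(-1/27984) = 32533/27984 ≈ 1.1626)
G = 1399204549/27984 (G = 32533/27984 + 49999 = 1399204549/27984 ≈ 50000.)
1/G = 1/(1399204549/27984) = 27984/1399204549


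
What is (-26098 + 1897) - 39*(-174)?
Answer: -17415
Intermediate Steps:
(-26098 + 1897) - 39*(-174) = -24201 + 6786 = -17415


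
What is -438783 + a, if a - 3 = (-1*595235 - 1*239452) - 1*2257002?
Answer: -3530469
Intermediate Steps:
a = -3091686 (a = 3 + ((-1*595235 - 1*239452) - 1*2257002) = 3 + ((-595235 - 239452) - 2257002) = 3 + (-834687 - 2257002) = 3 - 3091689 = -3091686)
-438783 + a = -438783 - 3091686 = -3530469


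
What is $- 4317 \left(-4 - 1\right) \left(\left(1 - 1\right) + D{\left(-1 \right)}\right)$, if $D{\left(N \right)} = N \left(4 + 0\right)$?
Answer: $-86340$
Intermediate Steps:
$D{\left(N \right)} = 4 N$ ($D{\left(N \right)} = N 4 = 4 N$)
$- 4317 \left(-4 - 1\right) \left(\left(1 - 1\right) + D{\left(-1 \right)}\right) = - 4317 \left(-4 - 1\right) \left(\left(1 - 1\right) + 4 \left(-1\right)\right) = - 4317 \left(- 5 \left(\left(1 - 1\right) - 4\right)\right) = - 4317 \left(- 5 \left(0 - 4\right)\right) = - 4317 \left(\left(-5\right) \left(-4\right)\right) = \left(-4317\right) 20 = -86340$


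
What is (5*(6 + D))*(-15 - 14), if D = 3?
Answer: -1305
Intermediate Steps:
(5*(6 + D))*(-15 - 14) = (5*(6 + 3))*(-15 - 14) = (5*9)*(-29) = 45*(-29) = -1305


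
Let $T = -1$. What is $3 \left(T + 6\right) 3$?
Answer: $45$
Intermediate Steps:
$3 \left(T + 6\right) 3 = 3 \left(-1 + 6\right) 3 = 3 \cdot 5 \cdot 3 = 15 \cdot 3 = 45$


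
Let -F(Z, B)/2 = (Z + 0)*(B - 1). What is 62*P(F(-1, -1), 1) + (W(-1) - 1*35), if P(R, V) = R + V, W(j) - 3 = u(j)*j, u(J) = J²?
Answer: -219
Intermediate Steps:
F(Z, B) = -2*Z*(-1 + B) (F(Z, B) = -2*(Z + 0)*(B - 1) = -2*Z*(-1 + B))
W(j) = 3 + j³ (W(j) = 3 + j²*j = 3 + j³)
62*P(F(-1, -1), 1) + (W(-1) - 1*35) = 62*(2*(-1)*(1 - 1*(-1)) + 1) + ((3 + (-1)³) - 1*35) = 62*(2*(-1)*(1 + 1) + 1) + ((3 - 1) - 35) = 62*(2*(-1)*2 + 1) + (2 - 35) = 62*(-4 + 1) - 33 = 62*(-3) - 33 = -186 - 33 = -219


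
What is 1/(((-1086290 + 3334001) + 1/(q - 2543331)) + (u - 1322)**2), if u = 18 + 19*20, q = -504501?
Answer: 3047832/9452811326183 ≈ 3.2243e-7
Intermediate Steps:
u = 398 (u = 18 + 380 = 398)
1/(((-1086290 + 3334001) + 1/(q - 2543331)) + (u - 1322)**2) = 1/(((-1086290 + 3334001) + 1/(-504501 - 2543331)) + (398 - 1322)**2) = 1/((2247711 + 1/(-3047832)) + (-924)**2) = 1/((2247711 - 1/3047832) + 853776) = 1/(6850645512551/3047832 + 853776) = 1/(9452811326183/3047832) = 3047832/9452811326183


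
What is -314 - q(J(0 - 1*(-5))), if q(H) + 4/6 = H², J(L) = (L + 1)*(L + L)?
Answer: -11740/3 ≈ -3913.3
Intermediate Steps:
J(L) = 2*L*(1 + L) (J(L) = (1 + L)*(2*L) = 2*L*(1 + L))
q(H) = -⅔ + H²
-314 - q(J(0 - 1*(-5))) = -314 - (-⅔ + (2*(0 - 1*(-5))*(1 + (0 - 1*(-5))))²) = -314 - (-⅔ + (2*(0 + 5)*(1 + (0 + 5)))²) = -314 - (-⅔ + (2*5*(1 + 5))²) = -314 - (-⅔ + (2*5*6)²) = -314 - (-⅔ + 60²) = -314 - (-⅔ + 3600) = -314 - 1*10798/3 = -314 - 10798/3 = -11740/3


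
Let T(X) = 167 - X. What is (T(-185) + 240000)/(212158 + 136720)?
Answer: 120176/174439 ≈ 0.68893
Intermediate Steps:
(T(-185) + 240000)/(212158 + 136720) = ((167 - 1*(-185)) + 240000)/(212158 + 136720) = ((167 + 185) + 240000)/348878 = (352 + 240000)*(1/348878) = 240352*(1/348878) = 120176/174439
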